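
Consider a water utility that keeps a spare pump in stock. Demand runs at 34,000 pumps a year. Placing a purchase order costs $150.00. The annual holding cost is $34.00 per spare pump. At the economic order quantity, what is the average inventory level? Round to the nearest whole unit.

Q* = √(2DS/H) = √(2 × 34,000 × 150 / 34) ≈ 547.72.
Average inventory = Q*/2 ≈ 547.72 / 2 = 273.861.

Average inventory ≈ 274 pumps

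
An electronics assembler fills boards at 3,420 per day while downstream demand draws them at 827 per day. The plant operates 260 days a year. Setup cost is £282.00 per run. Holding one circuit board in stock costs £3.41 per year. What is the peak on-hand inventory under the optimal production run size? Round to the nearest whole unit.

Annual demand D = 827 × 260 = 215,020.
Production build-up factor (1 − d/p) = 1 − 827/3,420 = 0.7582.
Q* = √(2DS / (H(1 − d/p))) = √(2 × 215,020 × 282 / (3.41 × 0.7582)).
= √(121,271,280 / 2.5854) ≈ 6848.786.
Maximum inventory = Q*(1 − d/p) = 6848.786 × 0.7582 ≈ 5192.661.

I_max ≈ 5,193 boards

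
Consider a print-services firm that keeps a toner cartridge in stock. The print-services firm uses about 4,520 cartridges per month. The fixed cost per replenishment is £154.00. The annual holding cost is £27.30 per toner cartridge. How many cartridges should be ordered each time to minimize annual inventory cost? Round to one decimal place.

Annual demand D = 4,520 × 12 = 54,240.
EOQ = √(2DS / H) = √(2 × 54,240 × 154 / 27.3).
= √(16,705,920 / 27.3) = √611,938.4615 ≈ 782.265.

Q* ≈ 782.3 cartridges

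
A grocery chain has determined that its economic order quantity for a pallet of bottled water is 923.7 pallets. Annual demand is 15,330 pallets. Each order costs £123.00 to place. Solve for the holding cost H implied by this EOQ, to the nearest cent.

Squaring Q* = √(2DS/H) gives Q*² = 2DS/H.
From Q* = √(2DS/H): H = 2DS / Q*² = 2 × 15,330 × 123 / 923.7² = 4.4199.

H ≈ £4.42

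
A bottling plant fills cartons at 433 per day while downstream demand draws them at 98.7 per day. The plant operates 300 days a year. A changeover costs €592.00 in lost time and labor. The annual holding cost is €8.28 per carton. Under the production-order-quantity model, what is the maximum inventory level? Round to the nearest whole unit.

Annual demand D = 98.7 × 300 = 29,610.
Production build-up factor (1 − d/p) = 1 − 98.7/433 = 0.7721.
Q* = √(2DS / (H(1 − d/p))) = √(2 × 29,610 × 592 / (8.28 × 0.7721)).
= √(35,058,240 / 6.3926) ≈ 2341.832.
Maximum inventory = Q*(1 − d/p) = 2341.832 × 0.7721 ≈ 1808.024.

I_max ≈ 1,808 cartons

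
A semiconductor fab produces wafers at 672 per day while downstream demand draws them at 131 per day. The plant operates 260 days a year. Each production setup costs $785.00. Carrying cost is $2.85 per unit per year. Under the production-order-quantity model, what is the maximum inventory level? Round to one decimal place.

I_max ≈ 3,886.5 wafers

Annual demand D = 131 × 260 = 34,060.
Production build-up factor (1 − d/p) = 1 − 131/672 = 0.8051.
Q* = √(2DS / (H(1 − d/p))) = √(2 × 34,060 × 785 / (2.85 × 0.8051)).
= √(53,474,200 / 2.2944) ≈ 4827.649.
Maximum inventory = Q*(1 − d/p) = 4827.649 × 0.8051 ≈ 3886.545.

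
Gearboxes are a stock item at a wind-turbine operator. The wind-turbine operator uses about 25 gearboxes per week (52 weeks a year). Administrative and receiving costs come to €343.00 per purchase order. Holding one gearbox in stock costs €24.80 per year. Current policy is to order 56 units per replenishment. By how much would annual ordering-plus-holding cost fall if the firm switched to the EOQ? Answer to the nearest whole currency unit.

Extra cost ≈ €3,954 per year

Annual demand D = 25 × 52 = 1,300.
EOQ = √(2DS/H) = √(2 × 1,300 × 343 / 24.8) ≈ 189.63.
Cost at Q* = (D/Q*)S + (Q*/2)H = √(2DSH) ≈ €4,702.83.
Cost at Q = 56: (1,300/56)×343 + (56/2)×24.8 = €7,962.50 + €694.40 = €8,656.90.
Excess = €8,656.90 − €4,702.83 = €3,954.07.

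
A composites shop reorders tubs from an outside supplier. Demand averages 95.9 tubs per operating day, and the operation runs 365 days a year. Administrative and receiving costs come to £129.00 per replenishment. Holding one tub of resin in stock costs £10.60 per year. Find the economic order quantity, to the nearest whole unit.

Q* ≈ 923 tubs

Annual demand D = 95.9 × 365 = 35,003.5.
EOQ = √(2DS / H) = √(2 × 35,003.5 × 129 / 10.6).
= √(9,030,903 / 10.6) = √851,971.9811 ≈ 923.023.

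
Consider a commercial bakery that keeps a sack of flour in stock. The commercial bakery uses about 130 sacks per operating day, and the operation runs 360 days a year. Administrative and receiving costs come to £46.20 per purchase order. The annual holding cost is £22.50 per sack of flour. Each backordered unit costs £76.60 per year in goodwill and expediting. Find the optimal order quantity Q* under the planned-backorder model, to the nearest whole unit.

Q* ≈ 499 sacks

Annual demand D = 130 × 360 = 46,800.
With planned backorders, Q* = √(2DS/H) · √((H+B)/B).
√(2DS/H) = √(2 × 46,800 × 46.2 / 22.5) = 438.397.
√((H+B)/B) = √((22.5+76.6)/76.6) = 1.1374.
Q* ≈ 498.643.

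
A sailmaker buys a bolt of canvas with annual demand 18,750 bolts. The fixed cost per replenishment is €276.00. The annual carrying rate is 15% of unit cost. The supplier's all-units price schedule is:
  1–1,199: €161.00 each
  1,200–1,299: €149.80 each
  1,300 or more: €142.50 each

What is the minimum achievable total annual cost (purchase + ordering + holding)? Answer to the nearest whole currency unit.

Holding cost per unit per year at price C is H = 0.15·C.
For each price level, check whether its EOQ is feasible; otherwise the best quantity at that price is the breakpoint.
EOQ at €161.00 = 654.7 (feasible in tier 1): TC = 18,750×€161.00 + (18,750/654.7)×276 + (654.7/2)×0.15×€161.00 = €3,034,559.89.
EOQ at €149.80 = 678.7 < 1200, so use break Q=1200: TC = 18,750×€149.80 + (18,750/1200.0)×276 + (1200.0/2)×0.15×€149.80 = €2,826,544.50.
EOQ at €142.50 = 695.9 < 1300, so use break Q=1300: TC = 18,750×€142.50 + (18,750/1300.0)×276 + (1300.0/2)×0.15×€142.50 = €2,689,749.52.
Lowest total cost among the candidates is at Q = 1300.0.

TC* ≈ €2,689,750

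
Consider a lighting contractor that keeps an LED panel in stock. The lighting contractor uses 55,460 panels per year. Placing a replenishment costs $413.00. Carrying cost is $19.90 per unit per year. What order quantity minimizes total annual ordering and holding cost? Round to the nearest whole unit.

Q* ≈ 1,517 panels

EOQ = √(2DS / H) = √(2 × 55,460 × 413 / 19.9).
= √(45,809,960 / 19.9) = √2,302,008.0402 ≈ 1517.237.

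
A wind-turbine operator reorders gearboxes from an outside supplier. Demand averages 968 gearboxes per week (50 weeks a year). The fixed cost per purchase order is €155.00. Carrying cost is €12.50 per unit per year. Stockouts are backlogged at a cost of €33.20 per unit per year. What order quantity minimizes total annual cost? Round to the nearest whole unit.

Annual demand D = 968 × 50 = 48,400.
With planned backorders, Q* = √(2DS/H) · √((H+B)/B).
√(2DS/H) = √(2 × 48,400 × 155 / 12.5) = 1095.591.
√((H+B)/B) = √((12.5+33.2)/33.2) = 1.1732.
Q* ≈ 1285.398.

Q* ≈ 1,285 gearboxes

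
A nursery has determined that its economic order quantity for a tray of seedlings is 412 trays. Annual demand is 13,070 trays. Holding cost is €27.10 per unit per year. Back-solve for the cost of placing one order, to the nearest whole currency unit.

Invert the EOQ relation Q*² = 2DS/H.
From Q* = √(2DS/H): S = Q*²H / (2D) = 412² × 27.1 / (2 × 13,070) = 175.9779.

S ≈ €176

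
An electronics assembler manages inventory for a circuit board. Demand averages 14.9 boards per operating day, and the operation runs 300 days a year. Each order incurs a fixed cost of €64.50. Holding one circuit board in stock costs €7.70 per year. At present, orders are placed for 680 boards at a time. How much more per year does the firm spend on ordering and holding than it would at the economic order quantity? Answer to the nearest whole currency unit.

Extra cost ≈ €935 per year

Annual demand D = 14.9 × 300 = 4,470.
EOQ = √(2DS/H) = √(2 × 4,470 × 64.5 / 7.7) ≈ 273.65.
Cost at Q* = (D/Q*)S + (Q*/2)H = √(2DSH) ≈ €2,107.14.
Cost at Q = 680: (4,470/680)×64.5 + (680/2)×7.7 = €423.99 + €2,618.00 = €3,041.99.
Excess = €3,041.99 − €2,107.14 = €934.85.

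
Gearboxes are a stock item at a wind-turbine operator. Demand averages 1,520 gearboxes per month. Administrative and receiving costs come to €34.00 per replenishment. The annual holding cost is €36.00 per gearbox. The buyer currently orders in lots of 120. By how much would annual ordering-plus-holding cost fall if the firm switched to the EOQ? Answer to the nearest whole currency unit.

Annual demand D = 1,520 × 12 = 18,240.
EOQ = √(2DS/H) = √(2 × 18,240 × 34 / 36) ≈ 185.62.
Cost at Q* = (D/Q*)S + (Q*/2)H = √(2DSH) ≈ €6,682.18.
Cost at Q = 120: (18,240/120)×34 + (120/2)×36 = €5,168.00 + €2,160.00 = €7,328.00.
Excess = €7,328.00 − €6,682.18 = €645.82.

Extra cost ≈ €646 per year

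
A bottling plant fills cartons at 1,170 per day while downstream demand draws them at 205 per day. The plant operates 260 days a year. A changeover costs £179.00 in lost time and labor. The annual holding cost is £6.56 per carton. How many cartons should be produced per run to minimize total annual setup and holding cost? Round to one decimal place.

Q* ≈ 1,877.9 cartons

Annual demand D = 205 × 260 = 53,300.
Production build-up factor (1 − d/p) = 1 − 205/1,170 = 0.8248.
Q* = √(2DS / (H(1 − d/p))) = √(2 × 53,300 × 179 / (6.56 × 0.8248)).
= √(19,081,400 / 5.4106) ≈ 1877.943.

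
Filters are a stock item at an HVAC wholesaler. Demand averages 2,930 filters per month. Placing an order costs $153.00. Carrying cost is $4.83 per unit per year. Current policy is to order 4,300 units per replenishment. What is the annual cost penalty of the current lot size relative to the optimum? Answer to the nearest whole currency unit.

Extra cost ≈ $4,427 per year

Annual demand D = 2,930 × 12 = 35,160.
EOQ = √(2DS/H) = √(2 × 35,160 × 153 / 4.83) ≈ 1492.49.
Cost at Q* = (D/Q*)S + (Q*/2)H = √(2DSH) ≈ $7,208.73.
Cost at Q = 4,300: (35,160/4,300)×153 + (4,300/2)×4.83 = $1,251.04 + $10,384.50 = $11,635.54.
Excess = $11,635.54 − $7,208.73 = $4,426.81.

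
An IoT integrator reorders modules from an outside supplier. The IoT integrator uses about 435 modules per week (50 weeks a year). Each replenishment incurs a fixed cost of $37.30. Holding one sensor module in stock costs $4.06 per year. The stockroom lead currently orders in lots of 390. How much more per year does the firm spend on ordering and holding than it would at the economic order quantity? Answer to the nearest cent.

Annual demand D = 435 × 50 = 21,750.
EOQ = √(2DS/H) = √(2 × 21,750 × 37.3 / 4.06) ≈ 632.17.
Cost at Q* = (D/Q*)S + (Q*/2)H = √(2DSH) ≈ $2,566.62.
Cost at Q = 390: (21,750/390)×37.3 + (390/2)×4.06 = $2,080.19 + $791.70 = $2,871.89.
Excess = $2,871.89 − $2,566.62 = $305.27.

Extra cost ≈ $305.27 per year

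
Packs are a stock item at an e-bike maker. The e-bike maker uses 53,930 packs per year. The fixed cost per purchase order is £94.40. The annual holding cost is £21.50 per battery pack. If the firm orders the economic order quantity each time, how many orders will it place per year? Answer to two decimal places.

N ≈ 78.37 orders per year

Q* = √(2DS/H) = √(2 × 53,930 × 94.4 / 21.5) ≈ 688.17.
Orders per year = D / Q* = 53,930 / 688.17 ≈ 78.367.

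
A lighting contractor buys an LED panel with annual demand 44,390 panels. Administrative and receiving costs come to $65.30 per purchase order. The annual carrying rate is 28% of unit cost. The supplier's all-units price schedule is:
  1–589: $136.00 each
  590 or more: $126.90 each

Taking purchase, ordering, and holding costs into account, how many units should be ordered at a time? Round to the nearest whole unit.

Holding cost per unit per year at price C is H = 0.28·C.
Evaluate total cost at each tier's feasible EOQ or, if the EOQ is below the tier, at the tier's minimum quantity.
EOQ at $136.00 = 390.2 (feasible in tier 1): TC = 44,390×$136.00 + (44,390/390.2)×65.3 + (390.2/2)×0.28×$136.00 = $6,051,898.08.
EOQ at $126.90 = 403.9 < 590, so use break Q=590: TC = 44,390×$126.90 + (44,390/590.0)×65.3 + (590.0/2)×0.28×$126.90 = $5,648,485.93.
Lowest total cost is $5,648,485.93 at Q = 590.0.

Q* ≈ 590 panels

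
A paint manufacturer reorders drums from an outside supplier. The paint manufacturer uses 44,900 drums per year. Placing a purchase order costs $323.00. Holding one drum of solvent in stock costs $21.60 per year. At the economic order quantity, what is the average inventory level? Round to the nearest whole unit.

EOQ = √(2DS/H) = √(2 × 44,900 × 323 / 21.6) ≈ 1158.81.
Average inventory = Q*/2 ≈ 1158.81 / 2 = 579.405.

Average inventory ≈ 579 drums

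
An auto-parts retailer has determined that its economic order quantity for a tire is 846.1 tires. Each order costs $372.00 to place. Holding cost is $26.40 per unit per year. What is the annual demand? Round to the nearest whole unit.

D ≈ 25,402 tires per year

Squaring Q* = √(2DS/H) gives Q*² = 2DS/H.
From Q* = √(2DS/H): D = Q*²H / (2S) = 846.1² × 26.4 / (2 × 372) = 25402.378.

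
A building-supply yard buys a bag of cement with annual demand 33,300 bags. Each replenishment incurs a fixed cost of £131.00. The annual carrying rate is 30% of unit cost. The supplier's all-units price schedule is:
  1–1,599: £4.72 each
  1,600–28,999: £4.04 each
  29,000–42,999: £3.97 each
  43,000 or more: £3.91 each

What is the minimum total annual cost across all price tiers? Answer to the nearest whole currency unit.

Holding cost per unit per year at price C is H = 0.30·C.
Evaluate total cost at each tier's feasible EOQ or, if the EOQ is below the tier, at the tier's minimum quantity.
Tier 1 (£4.72): EOQ = 2482.2 exceeds tier's upper bound 1599, so this tier is dominated.
EOQ at £4.04 = 2683.0 (feasible in tier 2): TC = 33,300×£4.04 + (33,300/2683.0)×131 + (2683.0/2)×0.30×£4.04 = £137,783.80.
EOQ at £3.97 = 2706.6 < 29000, so use break Q=29000: TC = 33,300×£3.97 + (33,300/29000.0)×131 + (29000.0/2)×0.30×£3.97 = £149,620.92.
EOQ at £3.91 = 2727.2 < 43000, so use break Q=43000: TC = 33,300×£3.91 + (33,300/43000.0)×131 + (43000.0/2)×0.30×£3.91 = £155,523.95.
Lowest total cost among the candidates is at Q = 2683.0.

TC* ≈ £137,784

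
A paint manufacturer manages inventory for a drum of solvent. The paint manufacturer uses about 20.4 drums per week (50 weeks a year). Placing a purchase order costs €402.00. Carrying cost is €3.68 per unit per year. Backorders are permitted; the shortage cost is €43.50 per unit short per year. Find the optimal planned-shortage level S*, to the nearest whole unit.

Annual demand D = 20.4 × 50 = 1,020.
With planned backorders, Q* = √(2DS/H) · √((H+B)/B).
√(2DS/H) = √(2 × 1,020 × 402 / 3.68) = 472.068.
√((H+B)/B) = √((3.68+43.5)/43.5) = 1.0414.
Q* ≈ 491.630.
S* = Q* · H/(H+B) = 491.630 × 3.68/47.18 ≈ 38.347.

S* ≈ 38 drums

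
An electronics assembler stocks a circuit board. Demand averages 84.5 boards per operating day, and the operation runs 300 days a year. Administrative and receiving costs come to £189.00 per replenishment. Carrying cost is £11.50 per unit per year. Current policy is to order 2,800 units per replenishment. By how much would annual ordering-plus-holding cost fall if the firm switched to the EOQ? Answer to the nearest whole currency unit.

Extra cost ≈ £7,314 per year

Annual demand D = 84.5 × 300 = 25,350.
EOQ = √(2DS/H) = √(2 × 25,350 × 189 / 11.5) ≈ 912.82.
Cost at Q* = (D/Q*)S + (Q*/2)H = √(2DSH) ≈ £10,497.45.
Cost at Q = 2,800: (25,350/2,800)×189 + (2,800/2)×11.5 = £1,711.12 + £16,100.00 = £17,811.12.
Excess = £17,811.12 − £10,497.45 = £7,313.68.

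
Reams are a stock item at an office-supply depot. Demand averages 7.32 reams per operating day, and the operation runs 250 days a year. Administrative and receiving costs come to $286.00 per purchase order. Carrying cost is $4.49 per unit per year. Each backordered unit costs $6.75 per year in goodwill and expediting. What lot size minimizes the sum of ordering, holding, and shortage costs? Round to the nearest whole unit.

Annual demand D = 7.32 × 250 = 1,830.
With planned backorders, Q* = √(2DS/H) · √((H+B)/B).
√(2DS/H) = √(2 × 1,830 × 286 / 4.49) = 482.837.
√((H+B)/B) = √((4.49+6.75)/6.75) = 1.2904.
Q* ≈ 623.063.

Q* ≈ 623 reams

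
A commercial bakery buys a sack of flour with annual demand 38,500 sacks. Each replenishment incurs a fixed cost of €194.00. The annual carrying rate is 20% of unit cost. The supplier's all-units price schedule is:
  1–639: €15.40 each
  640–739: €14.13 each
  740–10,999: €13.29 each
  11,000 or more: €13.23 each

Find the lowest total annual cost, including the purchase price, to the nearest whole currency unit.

TC* ≈ €517,966

Holding cost per unit per year at price C is H = 0.20·C.
Evaluate total cost at each tier's feasible EOQ or, if the EOQ is below the tier, at the tier's minimum quantity.
Tier 1 (€15.40): EOQ = 2202.3 exceeds tier's upper bound 639, so this tier is dominated.
Tier 2 (€14.13): EOQ = 2299.1 exceeds tier's upper bound 739, so this tier is dominated.
EOQ at €13.29 = 2370.7 (feasible in tier 3): TC = 38,500×€13.29 + (38,500/2370.7)×194 + (2370.7/2)×0.20×€13.29 = €517,966.21.
EOQ at €13.23 = 2376.0 < 11000, so use break Q=11000: TC = 38,500×€13.23 + (38,500/11000.0)×194 + (11000.0/2)×0.20×€13.23 = €524,587.00.
Lowest total cost among the candidates is at Q = 2370.7.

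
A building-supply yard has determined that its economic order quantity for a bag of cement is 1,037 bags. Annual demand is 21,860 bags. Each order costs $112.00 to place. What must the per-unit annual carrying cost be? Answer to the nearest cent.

Invert the EOQ relation Q*² = 2DS/H.
From Q* = √(2DS/H): H = 2DS / Q*² = 2 × 21,860 × 112 / 1,037² = 4.5535.

H ≈ $4.55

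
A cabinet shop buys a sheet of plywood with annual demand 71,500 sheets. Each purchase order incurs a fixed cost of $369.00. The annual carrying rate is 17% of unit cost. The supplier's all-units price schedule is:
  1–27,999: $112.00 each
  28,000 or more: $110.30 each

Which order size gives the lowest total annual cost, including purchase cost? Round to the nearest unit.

Holding cost per unit per year at price C is H = 0.17·C.
Evaluate total cost at each tier's feasible EOQ or, if the EOQ is below the tier, at the tier's minimum quantity.
EOQ at $112.00 = 1664.7 (feasible in tier 1): TC = 71,500×$112.00 + (71,500/1664.7)×369 + (1664.7/2)×0.17×$112.00 = $8,039,696.75.
EOQ at $110.30 = 1677.5 < 28000, so use break Q=28000: TC = 71,500×$110.30 + (71,500/28000.0)×369 + (28000.0/2)×0.17×$110.30 = $8,149,906.27.
Lowest total cost is $8,039,696.75 at Q = 1664.7.

Q* ≈ 1,665 sheets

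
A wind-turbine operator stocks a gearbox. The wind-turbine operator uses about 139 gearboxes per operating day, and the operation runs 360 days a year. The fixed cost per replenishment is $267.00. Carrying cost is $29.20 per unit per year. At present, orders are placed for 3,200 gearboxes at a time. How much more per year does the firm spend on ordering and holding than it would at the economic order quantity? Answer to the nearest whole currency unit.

Extra cost ≈ $22,962 per year

Annual demand D = 139 × 360 = 50,040.
EOQ = √(2DS/H) = √(2 × 50,040 × 267 / 29.2) ≈ 956.62.
Cost at Q* = (D/Q*)S + (Q*/2)H = √(2DSH) ≈ $27,933.20.
Cost at Q = 3,200: (50,040/3,200)×267 + (3,200/2)×29.2 = $4,175.21 + $46,720.00 = $50,895.21.
Excess = $50,895.21 − $27,933.20 = $22,962.01.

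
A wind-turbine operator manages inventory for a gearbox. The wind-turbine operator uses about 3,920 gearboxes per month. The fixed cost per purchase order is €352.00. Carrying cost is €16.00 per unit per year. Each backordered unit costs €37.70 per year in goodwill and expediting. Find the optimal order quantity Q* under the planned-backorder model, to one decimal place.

Annual demand D = 3,920 × 12 = 47,040.
With planned backorders, Q* = √(2DS/H) · √((H+B)/B).
√(2DS/H) = √(2 × 47,040 × 352 / 16) = 1438.666.
√((H+B)/B) = √((16+37.7)/37.7) = 1.1935.
Q* ≈ 1717.024.

Q* ≈ 1,717.0 gearboxes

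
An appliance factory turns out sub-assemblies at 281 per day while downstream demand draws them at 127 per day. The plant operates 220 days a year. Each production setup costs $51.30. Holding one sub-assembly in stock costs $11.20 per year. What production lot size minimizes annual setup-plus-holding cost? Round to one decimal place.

Q* ≈ 683.4 sub-assemblies

Annual demand D = 127 × 220 = 27,940.
Production build-up factor (1 − d/p) = 1 − 127/281 = 0.5480.
Q* = √(2DS / (H(1 − d/p))) = √(2 × 27,940 × 51.3 / (11.2 × 0.5480)).
= √(2,866,644 / 6.1381) ≈ 683.393.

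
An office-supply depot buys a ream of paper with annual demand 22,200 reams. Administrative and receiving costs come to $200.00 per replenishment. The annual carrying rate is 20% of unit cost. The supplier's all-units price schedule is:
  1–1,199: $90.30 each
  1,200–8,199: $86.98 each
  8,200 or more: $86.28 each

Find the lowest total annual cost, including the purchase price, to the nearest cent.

Holding cost per unit per year at price C is H = 0.20·C.
Evaluate total cost at each tier's feasible EOQ or, if the EOQ is below the tier, at the tier's minimum quantity.
EOQ at $90.30 = 701.2 (feasible in tier 1): TC = 22,200×$90.30 + (22,200/701.2)×200 + (701.2/2)×0.20×$90.30 = $2,017,323.84.
EOQ at $86.98 = 714.5 < 1200, so use break Q=1200: TC = 22,200×$86.98 + (22,200/1200.0)×200 + (1200.0/2)×0.20×$86.98 = $1,945,093.60.
EOQ at $86.28 = 717.4 < 8200, so use break Q=8200: TC = 22,200×$86.28 + (22,200/8200.0)×200 + (8200.0/2)×0.20×$86.28 = $1,986,707.06.
Lowest total cost among the candidates is at Q = 1200.0.

TC* ≈ $1,945,093.60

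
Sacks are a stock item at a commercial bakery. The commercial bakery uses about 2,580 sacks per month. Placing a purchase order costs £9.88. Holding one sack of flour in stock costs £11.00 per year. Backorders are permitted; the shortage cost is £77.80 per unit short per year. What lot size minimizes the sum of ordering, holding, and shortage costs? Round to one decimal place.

Annual demand D = 2,580 × 12 = 30,960.
With planned backorders, Q* = √(2DS/H) · √((H+B)/B).
√(2DS/H) = √(2 × 30,960 × 9.88 / 11) = 235.829.
√((H+B)/B) = √((11+77.8)/77.8) = 1.0684.
Q* ≈ 251.950.

Q* ≈ 251.9 sacks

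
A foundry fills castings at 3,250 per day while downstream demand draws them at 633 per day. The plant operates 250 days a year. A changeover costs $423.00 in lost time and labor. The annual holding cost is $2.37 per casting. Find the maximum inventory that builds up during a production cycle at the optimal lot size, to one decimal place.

Annual demand D = 633 × 250 = 158,250.
Production build-up factor (1 − d/p) = 1 − 633/3,250 = 0.8052.
Q* = √(2DS / (H(1 − d/p))) = √(2 × 158,250 × 423 / (2.37 × 0.8052)).
= √(133,879,500 / 1.9084) ≈ 8375.730.
Maximum inventory = Q*(1 − d/p) = 8375.730 × 0.8052 ≈ 6744.396.

I_max ≈ 6,744.4 castings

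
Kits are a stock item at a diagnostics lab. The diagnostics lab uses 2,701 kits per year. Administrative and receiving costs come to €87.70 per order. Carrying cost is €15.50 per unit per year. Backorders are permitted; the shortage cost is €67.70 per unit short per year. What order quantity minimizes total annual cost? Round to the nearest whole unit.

Q* ≈ 194 kits

With planned backorders, Q* = √(2DS/H) · √((H+B)/B).
√(2DS/H) = √(2 × 2,701 × 87.7 / 15.5) = 174.828.
√((H+B)/B) = √((15.5+67.7)/67.7) = 1.1086.
Q* ≈ 193.811.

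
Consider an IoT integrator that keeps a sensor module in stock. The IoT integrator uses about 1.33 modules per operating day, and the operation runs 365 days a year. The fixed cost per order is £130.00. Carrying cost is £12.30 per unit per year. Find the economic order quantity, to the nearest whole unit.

Q* ≈ 101 modules

Annual demand D = 1.33 × 365 = 485.45.
EOQ = √(2DS / H) = √(2 × 485.45 × 130 / 12.3).
= √(126,217 / 12.3) = √10,261.5447 ≈ 101.299.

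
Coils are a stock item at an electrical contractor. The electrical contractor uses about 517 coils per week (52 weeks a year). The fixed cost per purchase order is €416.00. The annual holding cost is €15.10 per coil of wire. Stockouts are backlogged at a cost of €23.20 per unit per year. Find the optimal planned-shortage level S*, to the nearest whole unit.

Annual demand D = 517 × 52 = 26,884.
With planned backorders, Q* = √(2DS/H) · √((H+B)/B).
√(2DS/H) = √(2 × 26,884 × 416 / 15.1) = 1217.083.
√((H+B)/B) = √((15.1+23.2)/23.2) = 1.2849.
Q* ≈ 1563.780.
S* = Q* · H/(H+B) = 1563.780 × 15.1/38.3 ≈ 616.529.

S* ≈ 617 coils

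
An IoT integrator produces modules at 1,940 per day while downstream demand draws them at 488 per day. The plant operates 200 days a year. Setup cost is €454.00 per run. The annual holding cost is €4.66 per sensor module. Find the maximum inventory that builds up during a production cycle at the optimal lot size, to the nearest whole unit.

Annual demand D = 488 × 200 = 97,600.
Production build-up factor (1 − d/p) = 1 − 488/1,940 = 0.7485.
Q* = √(2DS / (H(1 − d/p))) = √(2 × 97,600 × 454 / (4.66 × 0.7485)).
= √(88,620,800 / 3.4878) ≈ 5040.718.
Maximum inventory = Q*(1 − d/p) = 5040.718 × 0.7485 ≈ 3772.744.

I_max ≈ 3,773 modules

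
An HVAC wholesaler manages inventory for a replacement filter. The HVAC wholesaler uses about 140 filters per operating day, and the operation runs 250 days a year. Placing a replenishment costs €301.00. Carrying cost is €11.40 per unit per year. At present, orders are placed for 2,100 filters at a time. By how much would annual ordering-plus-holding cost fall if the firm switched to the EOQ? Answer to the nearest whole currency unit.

Extra cost ≈ €1,488 per year

Annual demand D = 140 × 250 = 35,000.
EOQ = √(2DS/H) = √(2 × 35,000 × 301 / 11.4) ≈ 1359.50.
Cost at Q* = (D/Q*)S + (Q*/2)H = √(2DSH) ≈ €15,498.32.
Cost at Q = 2,100: (35,000/2,100)×301 + (2,100/2)×11.4 = €5,016.67 + €11,970.00 = €16,986.67.
Excess = €16,986.67 − €15,498.32 = €1,488.34.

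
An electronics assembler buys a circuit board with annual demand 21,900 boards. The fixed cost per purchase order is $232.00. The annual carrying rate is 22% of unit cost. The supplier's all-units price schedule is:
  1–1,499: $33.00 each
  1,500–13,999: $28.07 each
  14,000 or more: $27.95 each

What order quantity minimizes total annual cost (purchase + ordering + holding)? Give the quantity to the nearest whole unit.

Holding cost per unit per year at price C is H = 0.22·C.
Evaluate total cost at each tier's feasible EOQ or, if the EOQ is below the tier, at the tier's minimum quantity.
EOQ at $33.00 = 1183.1 (feasible in tier 1): TC = 21,900×$33.00 + (21,900/1183.1)×232 + (1183.1/2)×0.22×$33.00 = $731,289.13.
EOQ at $28.07 = 1282.8 < 1500, so use break Q=1500: TC = 21,900×$28.07 + (21,900/1500.0)×232 + (1500.0/2)×0.22×$28.07 = $622,751.75.
EOQ at $27.95 = 1285.5 < 14000, so use break Q=14000: TC = 21,900×$27.95 + (21,900/14000.0)×232 + (14000.0/2)×0.22×$27.95 = $655,510.91.
Lowest total cost is $622,751.75 at Q = 1500.0.

Q* ≈ 1,500 boards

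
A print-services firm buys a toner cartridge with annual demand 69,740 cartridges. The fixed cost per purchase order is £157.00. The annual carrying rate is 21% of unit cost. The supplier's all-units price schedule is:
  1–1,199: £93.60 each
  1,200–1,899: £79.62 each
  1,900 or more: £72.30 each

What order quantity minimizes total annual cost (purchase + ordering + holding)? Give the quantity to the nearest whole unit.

Q* ≈ 1,900 cartridges

Holding cost per unit per year at price C is H = 0.21·C.
For each price level, check whether its EOQ is feasible; otherwise the best quantity at that price is the breakpoint.
EOQ at £93.60 = 1055.5 (feasible in tier 1): TC = 69,740×£93.60 + (69,740/1055.5)×157 + (1055.5/2)×0.21×£93.60 = £6,548,410.91.
EOQ at £79.62 = 1144.4 < 1200, so use break Q=1200: TC = 69,740×£79.62 + (69,740/1200.0)×157 + (1200.0/2)×0.21×£79.62 = £5,571,855.24.
EOQ at £72.30 = 1201.0 < 1900, so use break Q=1900: TC = 69,740×£72.30 + (69,740/1900.0)×157 + (1900.0/2)×0.21×£72.30 = £5,062,388.58.
Lowest total cost is £5,062,388.58 at Q = 1900.0.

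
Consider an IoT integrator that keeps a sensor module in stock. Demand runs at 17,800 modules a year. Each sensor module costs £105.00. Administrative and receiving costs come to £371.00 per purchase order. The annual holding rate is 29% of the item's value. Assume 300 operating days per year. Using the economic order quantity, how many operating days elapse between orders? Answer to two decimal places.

Holding cost H = 0.29 × £105.00 = £30.4500 per unit per year.
The optimal lot size = √(2DS/H) = √(2 × 17,800 × 371 / 30.45) ≈ 658.59.
Cycle time = Q*/D × 300 = 658.59 / 17,800 × 300 ≈ 11.100 days.

T ≈ 11.10 days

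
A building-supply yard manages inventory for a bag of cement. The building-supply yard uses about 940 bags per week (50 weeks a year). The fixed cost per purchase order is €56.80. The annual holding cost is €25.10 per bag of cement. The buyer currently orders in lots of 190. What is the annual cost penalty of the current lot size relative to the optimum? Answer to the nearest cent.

Annual demand D = 940 × 50 = 47,000.
EOQ = √(2DS/H) = √(2 × 47,000 × 56.8 / 25.1) ≈ 461.21.
Cost at Q* = (D/Q*)S + (Q*/2)H = √(2DSH) ≈ €11,576.44.
Cost at Q = 190: (47,000/190)×56.8 + (190/2)×25.1 = €14,050.53 + €2,384.50 = €16,435.03.
Excess = €16,435.03 − €11,576.44 = €4,858.59.

Extra cost ≈ €4,858.59 per year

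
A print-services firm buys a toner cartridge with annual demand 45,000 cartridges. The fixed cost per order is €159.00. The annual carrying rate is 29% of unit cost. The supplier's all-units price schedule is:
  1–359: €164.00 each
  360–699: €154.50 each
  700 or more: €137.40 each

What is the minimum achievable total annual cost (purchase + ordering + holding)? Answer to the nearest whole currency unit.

TC* ≈ €6,207,168

Holding cost per unit per year at price C is H = 0.29·C.
Evaluate total cost at each tier's feasible EOQ or, if the EOQ is below the tier, at the tier's minimum quantity.
Tier 1 (€164.00): EOQ = 548.5 exceeds tier's upper bound 359, so this tier is dominated.
EOQ at €154.50 = 565.1 (feasible in tier 2): TC = 45,000×€154.50 + (45,000/565.1)×159 + (565.1/2)×0.29×€154.50 = €6,977,821.13.
EOQ at €137.40 = 599.3 < 700, so use break Q=700: TC = 45,000×€137.40 + (45,000/700.0)×159 + (700.0/2)×0.29×€137.40 = €6,207,167.53.
Lowest total cost among the candidates is at Q = 700.0.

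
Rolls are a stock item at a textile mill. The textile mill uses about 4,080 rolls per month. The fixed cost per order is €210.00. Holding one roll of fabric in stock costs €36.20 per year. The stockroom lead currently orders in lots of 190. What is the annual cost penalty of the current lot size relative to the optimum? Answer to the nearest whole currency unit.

Extra cost ≈ €30,269 per year

Annual demand D = 4,080 × 12 = 48,960.
EOQ = √(2DS/H) = √(2 × 48,960 × 210 / 36.2) ≈ 753.69.
Cost at Q* = (D/Q*)S + (Q*/2)H = √(2DSH) ≈ €27,283.47.
Cost at Q = 190: (48,960/190)×210 + (190/2)×36.2 = €54,113.68 + €3,439.00 = €57,552.68.
Excess = €57,552.68 − €27,283.47 = €30,269.21.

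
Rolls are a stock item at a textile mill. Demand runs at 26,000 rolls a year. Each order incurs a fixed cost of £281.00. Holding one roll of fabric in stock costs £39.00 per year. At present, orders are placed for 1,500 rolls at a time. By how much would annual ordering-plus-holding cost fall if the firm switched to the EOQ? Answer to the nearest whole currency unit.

Extra cost ≈ £10,249 per year

EOQ = √(2DS/H) = √(2 × 26,000 × 281 / 39) ≈ 612.10.
Cost at Q* = (D/Q*)S + (Q*/2)H = √(2DSH) ≈ £23,871.91.
Cost at Q = 1,500: (26,000/1,500)×281 + (1,500/2)×39 = £4,870.67 + £29,250.00 = £34,120.67.
Excess = £34,120.67 − £23,871.91 = £10,248.76.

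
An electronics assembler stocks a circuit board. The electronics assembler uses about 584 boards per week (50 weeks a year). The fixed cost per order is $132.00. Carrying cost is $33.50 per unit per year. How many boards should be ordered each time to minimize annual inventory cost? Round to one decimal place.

Q* ≈ 479.7 boards

Annual demand D = 584 × 50 = 29,200.
EOQ = √(2DS / H) = √(2 × 29,200 × 132 / 33.5).
= √(7,708,800 / 33.5) = √230,113.4328 ≈ 479.701.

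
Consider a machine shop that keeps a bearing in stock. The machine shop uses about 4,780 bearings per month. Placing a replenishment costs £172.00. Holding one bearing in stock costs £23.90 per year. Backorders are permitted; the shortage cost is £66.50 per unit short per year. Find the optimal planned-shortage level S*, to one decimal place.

Annual demand D = 4,780 × 12 = 57,360.
With planned backorders, Q* = √(2DS/H) · √((H+B)/B).
√(2DS/H) = √(2 × 57,360 × 172 / 23.9) = 908.625.
√((H+B)/B) = √((23.9+66.5)/66.5) = 1.1659.
Q* ≈ 1059.396.
S* = Q* · H/(H+B) = 1059.396 × 23.9/90.4 ≈ 280.084.

S* ≈ 280.1 bearings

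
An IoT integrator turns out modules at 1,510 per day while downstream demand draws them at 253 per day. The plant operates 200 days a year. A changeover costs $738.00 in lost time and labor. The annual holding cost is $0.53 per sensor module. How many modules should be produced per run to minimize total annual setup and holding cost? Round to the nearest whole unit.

Q* ≈ 13,011 modules

Annual demand D = 253 × 200 = 50,600.
Production build-up factor (1 − d/p) = 1 − 253/1,510 = 0.8325.
Q* = √(2DS / (H(1 − d/p))) = √(2 × 50,600 × 738 / (0.53 × 0.8325)).
= √(74,685,600 / 0.4412) ≈ 13010.720.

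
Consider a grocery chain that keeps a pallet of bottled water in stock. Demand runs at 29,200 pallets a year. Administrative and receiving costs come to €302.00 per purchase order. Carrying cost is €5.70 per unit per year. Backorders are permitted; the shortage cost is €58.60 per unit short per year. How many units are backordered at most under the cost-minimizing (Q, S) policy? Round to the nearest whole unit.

S* ≈ 163 pallets

With planned backorders, Q* = √(2DS/H) · √((H+B)/B).
√(2DS/H) = √(2 × 29,200 × 302 / 5.7) = 1759.027.
√((H+B)/B) = √((5.7+58.6)/58.6) = 1.0475.
Q* ≈ 1842.592.
S* = Q* · H/(H+B) = 1842.592 × 5.7/64.3 ≈ 163.340.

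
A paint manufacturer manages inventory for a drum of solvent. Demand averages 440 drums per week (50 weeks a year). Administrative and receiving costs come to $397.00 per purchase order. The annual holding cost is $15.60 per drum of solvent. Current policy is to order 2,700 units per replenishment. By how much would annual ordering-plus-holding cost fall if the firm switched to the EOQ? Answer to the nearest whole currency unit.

Annual demand D = 440 × 50 = 22,000.
EOQ = √(2DS/H) = √(2 × 22,000 × 397 / 15.6) ≈ 1058.18.
Cost at Q* = (D/Q*)S + (Q*/2)H = √(2DSH) ≈ $16,507.60.
Cost at Q = 2,700: (22,000/2,700)×397 + (2,700/2)×15.6 = $3,234.81 + $21,060.00 = $24,294.81.
Excess = $24,294.81 − $16,507.60 = $7,787.22.

Extra cost ≈ $7,787 per year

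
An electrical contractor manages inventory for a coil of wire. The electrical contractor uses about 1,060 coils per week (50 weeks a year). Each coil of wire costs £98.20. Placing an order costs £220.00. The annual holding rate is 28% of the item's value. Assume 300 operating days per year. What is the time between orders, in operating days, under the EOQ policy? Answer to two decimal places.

T ≈ 5.21 days

Annual demand D = 1,060 × 50 = 53,000.
Holding cost H = 0.28 × £98.20 = £27.4960 per unit per year.
Q* = √(2DS/H) = √(2 × 53,000 × 220 / 27.496) ≈ 920.94.
Cycle time = Q*/D × 300 = 920.94 / 53,000 × 300 ≈ 5.213 days.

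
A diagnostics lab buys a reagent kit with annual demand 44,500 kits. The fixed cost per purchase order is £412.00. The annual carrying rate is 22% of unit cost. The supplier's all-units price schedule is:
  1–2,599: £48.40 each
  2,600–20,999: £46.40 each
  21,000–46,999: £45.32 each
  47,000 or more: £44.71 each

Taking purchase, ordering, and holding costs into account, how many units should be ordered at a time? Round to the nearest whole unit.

Holding cost per unit per year at price C is H = 0.22·C.
Candidates are each tier's EOQ (if it falls in that tier) and each price-break quantity.
EOQ at £48.40 = 1855.7 (feasible in tier 1): TC = 44,500×£48.40 + (44,500/1855.7)×412 + (1855.7/2)×0.22×£48.40 = £2,173,559.58.
EOQ at £46.40 = 1895.3 < 2600, so use break Q=2600: TC = 44,500×£46.40 + (44,500/2600.0)×412 + (2600.0/2)×0.22×£46.40 = £2,085,121.94.
EOQ at £45.32 = 1917.7 < 21000, so use break Q=21000: TC = 44,500×£45.32 + (44,500/21000.0)×412 + (21000.0/2)×0.22×£45.32 = £2,122,302.25.
EOQ at £44.71 = 1930.8 < 47000, so use break Q=47000: TC = 44,500×£44.71 + (44,500/47000.0)×412 + (47000.0/2)×0.22×£44.71 = £2,221,135.79.
Lowest total cost is £2,085,121.94 at Q = 2600.0.

Q* ≈ 2,600 kits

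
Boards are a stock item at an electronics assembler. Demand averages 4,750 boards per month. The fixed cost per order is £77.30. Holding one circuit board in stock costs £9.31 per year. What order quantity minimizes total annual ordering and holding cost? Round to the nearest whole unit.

Annual demand D = 4,750 × 12 = 57,000.
EOQ = √(2DS / H) = √(2 × 57,000 × 77.3 / 9.31).
= √(8,812,200 / 9.31) = √946,530.6122 ≈ 972.898.

Q* ≈ 973 boards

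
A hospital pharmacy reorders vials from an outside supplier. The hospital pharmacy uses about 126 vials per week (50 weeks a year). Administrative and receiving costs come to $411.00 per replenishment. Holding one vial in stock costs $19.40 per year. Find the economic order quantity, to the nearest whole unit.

Q* ≈ 517 vials

Annual demand D = 126 × 50 = 6,300.
EOQ = √(2DS / H) = √(2 × 6,300 × 411 / 19.4).
= √(5,178,600 / 19.4) = √266,938.1443 ≈ 516.661.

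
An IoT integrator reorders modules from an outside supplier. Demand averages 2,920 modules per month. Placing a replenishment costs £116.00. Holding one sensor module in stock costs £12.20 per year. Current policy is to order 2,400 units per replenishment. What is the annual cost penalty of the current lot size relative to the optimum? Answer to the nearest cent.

Annual demand D = 2,920 × 12 = 35,040.
EOQ = √(2DS/H) = √(2 × 35,040 × 116 / 12.2) ≈ 816.29.
Cost at Q* = (D/Q*)S + (Q*/2)H = √(2DSH) ≈ £9,958.78.
Cost at Q = 2,400: (35,040/2,400)×116 + (2,400/2)×12.2 = £1,693.60 + £14,640.00 = £16,333.60.
Excess = £16,333.60 − £9,958.78 = £6,374.82.

Extra cost ≈ £6,374.82 per year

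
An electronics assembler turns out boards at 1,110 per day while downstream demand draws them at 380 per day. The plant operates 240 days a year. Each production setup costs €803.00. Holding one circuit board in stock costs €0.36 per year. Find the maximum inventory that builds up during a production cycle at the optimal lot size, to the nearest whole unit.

Annual demand D = 380 × 240 = 91,200.
Production build-up factor (1 − d/p) = 1 − 380/1,110 = 0.6577.
Q* = √(2DS / (H(1 − d/p))) = √(2 × 91,200 × 803 / (0.36 × 0.6577)).
= √(146,467,200 / 0.2368) ≈ 24872.475.
Maximum inventory = Q*(1 − d/p) = 24872.475 × 0.6577 ≈ 16357.573.

I_max ≈ 16,358 boards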